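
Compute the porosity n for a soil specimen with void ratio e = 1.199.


Using the relation n = e / (1 + e)
n = 1.199 / (1 + 1.199)
n = 1.199 / 2.199
n = 0.5452


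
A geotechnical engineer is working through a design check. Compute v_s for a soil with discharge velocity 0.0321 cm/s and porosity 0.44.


Using v_s = v_d / n
v_s = 0.0321 / 0.44
v_s = 0.07295 cm/s


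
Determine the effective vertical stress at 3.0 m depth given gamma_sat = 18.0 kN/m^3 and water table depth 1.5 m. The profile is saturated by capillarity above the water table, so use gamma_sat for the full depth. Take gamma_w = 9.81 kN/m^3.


Total stress = gamma_sat * depth
sigma = 18.0 * 3.0 = 54.0 kPa
Pore water pressure u = gamma_w * (depth - d_wt)
u = 9.81 * (3.0 - 1.5) = 14.715 kPa
Effective stress = sigma - u
sigma' = 54.0 - 14.715 = 39.29 kPa


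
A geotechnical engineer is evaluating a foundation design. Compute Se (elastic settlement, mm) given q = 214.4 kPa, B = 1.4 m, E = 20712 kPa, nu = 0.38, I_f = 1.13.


Result: 14.011 mm

Derivation:
Using Se = q * B * (1 - nu^2) * I_f / E
1 - nu^2 = 1 - 0.38^2 = 0.8556
Se = 214.4 * 1.4 * 0.8556 * 1.13 / 20712
Se = 0.014011 m
Convert to mm: Se = 0.014011 * 1000 = 14.011 mm


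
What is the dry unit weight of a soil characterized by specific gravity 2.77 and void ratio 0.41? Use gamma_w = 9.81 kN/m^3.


Result: 19.272 kN/m^3

Derivation:
Using gamma_d = Gs * gamma_w / (1 + e)
gamma_d = 2.77 * 9.81 / (1 + 0.41)
gamma_d = 2.77 * 9.81 / 1.41
gamma_d = 19.272 kN/m^3


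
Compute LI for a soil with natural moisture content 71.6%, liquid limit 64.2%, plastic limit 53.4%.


Result: 1.685

Derivation:
First compute the plasticity index:
PI = LL - PL = 64.2 - 53.4 = 10.8
Then compute the liquidity index:
LI = (w - PL) / PI
LI = (71.6 - 53.4) / 10.8
LI = 1.685


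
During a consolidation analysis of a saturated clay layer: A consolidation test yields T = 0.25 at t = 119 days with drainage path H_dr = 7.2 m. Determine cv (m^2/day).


Using cv = T * H_dr^2 / t
H_dr^2 = 7.2^2 = 51.84
cv = 0.25 * 51.84 / 119
cv = 0.10891 m^2/day


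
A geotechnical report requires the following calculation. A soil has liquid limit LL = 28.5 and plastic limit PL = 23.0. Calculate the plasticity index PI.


Result: 5.5

Derivation:
Using PI = LL - PL
PI = 28.5 - 23.0
PI = 5.5


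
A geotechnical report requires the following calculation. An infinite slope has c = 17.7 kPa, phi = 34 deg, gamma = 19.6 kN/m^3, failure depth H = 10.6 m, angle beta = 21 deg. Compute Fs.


Using Fs = c / (gamma*H*sin(beta)*cos(beta)) + tan(phi)/tan(beta)
Cohesion contribution = 17.7 / (19.6*10.6*sin(21)*cos(21))
Cohesion contribution = 0.254642
Friction contribution = tan(34)/tan(21) = 1.75715
Fs = 0.254642 + 1.75715
Fs = 2.012


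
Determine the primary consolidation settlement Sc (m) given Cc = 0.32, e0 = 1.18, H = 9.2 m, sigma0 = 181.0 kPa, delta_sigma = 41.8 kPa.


Result: 0.1219 m

Derivation:
Using Sc = Cc * H / (1 + e0) * log10((sigma0 + delta_sigma) / sigma0)
Stress ratio = (181.0 + 41.8) / 181.0 = 1.23094
log10(1.23094) = 0.0902366
Cc * H / (1 + e0) = 0.32 * 9.2 / (1 + 1.18) = 1.35046
Sc = 1.35046 * 0.0902366
Sc = 0.1219 m


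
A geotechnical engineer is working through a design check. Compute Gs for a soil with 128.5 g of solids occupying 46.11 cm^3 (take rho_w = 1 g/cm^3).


Using Gs = m_s / (V_s * rho_w)
Since rho_w = 1 g/cm^3:
Gs = 128.5 / 46.11
Gs = 2.787


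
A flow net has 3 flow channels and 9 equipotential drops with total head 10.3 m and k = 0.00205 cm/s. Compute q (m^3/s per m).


Convert k to m/s for unit consistency with H:
k = 0.00205 cm/s = 0.00205 / 100 m/s = 2.05e-05 m/s
Using q = k * H * Nf / Nd
Nf / Nd = 3 / 9 = 0.3333
q = 2.05e-05 * 10.3 * 0.3333
q = 7.038e-05 m^3/s per m


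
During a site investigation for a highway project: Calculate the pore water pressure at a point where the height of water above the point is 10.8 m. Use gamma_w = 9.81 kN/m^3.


Using u = gamma_w * h_w
u = 9.81 * 10.8
u = 105.95 kPa


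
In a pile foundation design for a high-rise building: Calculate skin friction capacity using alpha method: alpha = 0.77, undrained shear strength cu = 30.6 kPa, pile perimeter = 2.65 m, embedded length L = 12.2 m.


Result: 761.76 kN

Derivation:
Using Qs = alpha * cu * perimeter * L
Qs = 0.77 * 30.6 * 2.65 * 12.2
Qs = 761.76 kN


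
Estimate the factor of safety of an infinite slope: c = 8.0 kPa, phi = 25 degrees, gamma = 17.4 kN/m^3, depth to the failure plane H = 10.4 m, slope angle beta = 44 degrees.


Using Fs = c / (gamma*H*sin(beta)*cos(beta)) + tan(phi)/tan(beta)
Cohesion contribution = 8.0 / (17.4*10.4*sin(44)*cos(44))
Cohesion contribution = 0.0884712
Friction contribution = tan(25)/tan(44) = 0.482876
Fs = 0.0884712 + 0.482876
Fs = 0.571


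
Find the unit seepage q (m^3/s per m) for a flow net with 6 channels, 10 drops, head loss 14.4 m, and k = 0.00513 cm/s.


Convert k to m/s for unit consistency with H:
k = 0.00513 cm/s = 0.00513 / 100 m/s = 5.13e-05 m/s
Using q = k * H * Nf / Nd
Nf / Nd = 6 / 10 = 0.6
q = 5.13e-05 * 14.4 * 0.6
q = 0.0004432 m^3/s per m


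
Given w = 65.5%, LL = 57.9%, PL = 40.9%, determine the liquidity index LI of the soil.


First compute the plasticity index:
PI = LL - PL = 57.9 - 40.9 = 17.0
Then compute the liquidity index:
LI = (w - PL) / PI
LI = (65.5 - 40.9) / 17.0
LI = 1.447


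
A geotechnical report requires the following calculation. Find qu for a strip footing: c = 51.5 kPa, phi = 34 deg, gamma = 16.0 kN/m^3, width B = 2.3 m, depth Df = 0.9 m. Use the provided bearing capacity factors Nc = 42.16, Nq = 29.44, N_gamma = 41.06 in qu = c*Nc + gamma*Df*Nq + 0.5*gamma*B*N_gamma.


Result: 3350.68 kPa

Derivation:
Compute qu = c*Nc + gamma*Df*Nq + 0.5*gamma*B*N_gamma
Term 1: 51.5 * 42.16 = 2171.24
Term 2: 16.0 * 0.9 * 29.44 = 423.936
Term 3: 0.5 * 16.0 * 2.3 * 41.06 = 755.504
qu = 2171.24 + 423.936 + 755.504
qu = 3350.68 kPa


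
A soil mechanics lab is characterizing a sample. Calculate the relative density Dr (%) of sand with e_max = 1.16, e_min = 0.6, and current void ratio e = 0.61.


Using Dr = (e_max - e) / (e_max - e_min) * 100
e_max - e = 1.16 - 0.61 = 0.55
e_max - e_min = 1.16 - 0.6 = 0.56
Dr = 0.55 / 0.56 * 100
Dr = 98.21 %


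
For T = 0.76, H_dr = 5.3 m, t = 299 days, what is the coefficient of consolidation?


Using cv = T * H_dr^2 / t
H_dr^2 = 5.3^2 = 28.09
cv = 0.76 * 28.09 / 299
cv = 0.0714 m^2/day


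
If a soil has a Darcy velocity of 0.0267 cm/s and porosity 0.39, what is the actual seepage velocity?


Using v_s = v_d / n
v_s = 0.0267 / 0.39
v_s = 0.06846 cm/s


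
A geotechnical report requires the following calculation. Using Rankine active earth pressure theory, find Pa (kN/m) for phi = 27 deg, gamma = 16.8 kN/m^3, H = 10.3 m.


Compute active earth pressure coefficient:
Ka = tan^2(45 - phi/2) = tan^2(31.5) = 0.375525
Compute active force:
Pa = 0.5 * Ka * gamma * H^2
Pa = 0.5 * 0.375525 * 16.8 * 10.3^2
Pa = 334.65 kN/m


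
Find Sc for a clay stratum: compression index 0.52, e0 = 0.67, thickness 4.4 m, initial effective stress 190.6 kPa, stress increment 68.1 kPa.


Using Sc = Cc * H / (1 + e0) * log10((sigma0 + delta_sigma) / sigma0)
Stress ratio = (190.6 + 68.1) / 190.6 = 1.35729
log10(1.35729) = 0.132674
Cc * H / (1 + e0) = 0.52 * 4.4 / (1 + 0.67) = 1.37006
Sc = 1.37006 * 0.132674
Sc = 0.1818 m


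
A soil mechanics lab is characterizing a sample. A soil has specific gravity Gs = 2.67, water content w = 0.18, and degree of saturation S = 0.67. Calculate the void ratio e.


Result: 0.7173

Derivation:
Using the relation e = Gs * w / S
e = 2.67 * 0.18 / 0.67
e = 0.7173


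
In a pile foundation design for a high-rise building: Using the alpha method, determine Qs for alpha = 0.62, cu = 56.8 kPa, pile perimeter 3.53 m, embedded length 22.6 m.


Result: 2809.46 kN

Derivation:
Using Qs = alpha * cu * perimeter * L
Qs = 0.62 * 56.8 * 3.53 * 22.6
Qs = 2809.46 kN


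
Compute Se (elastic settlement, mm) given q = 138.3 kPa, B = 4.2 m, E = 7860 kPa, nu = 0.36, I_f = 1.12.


Result: 72.042 mm

Derivation:
Using Se = q * B * (1 - nu^2) * I_f / E
1 - nu^2 = 1 - 0.36^2 = 0.8704
Se = 138.3 * 4.2 * 0.8704 * 1.12 / 7860
Se = 0.072042 m
Convert to mm: Se = 0.072042 * 1000 = 72.042 mm


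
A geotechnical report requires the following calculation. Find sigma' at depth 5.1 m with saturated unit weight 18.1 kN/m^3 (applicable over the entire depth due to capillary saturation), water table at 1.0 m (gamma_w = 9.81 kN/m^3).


Total stress = gamma_sat * depth
sigma = 18.1 * 5.1 = 92.31 kPa
Pore water pressure u = gamma_w * (depth - d_wt)
u = 9.81 * (5.1 - 1.0) = 40.221 kPa
Effective stress = sigma - u
sigma' = 92.31 - 40.221 = 52.09 kPa


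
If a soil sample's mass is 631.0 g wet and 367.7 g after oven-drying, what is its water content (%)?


Result: 71.61 %

Derivation:
Using w = (m_wet - m_dry) / m_dry * 100
m_wet - m_dry = 631.0 - 367.7 = 263.3 g
w = 263.3 / 367.7 * 100
w = 71.61 %


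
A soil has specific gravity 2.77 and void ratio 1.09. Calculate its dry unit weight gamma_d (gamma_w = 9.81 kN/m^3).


Result: 13.002 kN/m^3

Derivation:
Using gamma_d = Gs * gamma_w / (1 + e)
gamma_d = 2.77 * 9.81 / (1 + 1.09)
gamma_d = 2.77 * 9.81 / 2.09
gamma_d = 13.002 kN/m^3


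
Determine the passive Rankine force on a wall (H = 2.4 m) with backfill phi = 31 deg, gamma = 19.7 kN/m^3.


Result: 177.25 kN/m

Derivation:
Compute passive earth pressure coefficient:
Kp = tan^2(45 + phi/2) = tan^2(60.5) = 3.124035
Compute passive force:
Pp = 0.5 * Kp * gamma * H^2
Pp = 0.5 * 3.124035 * 19.7 * 2.4^2
Pp = 177.25 kN/m


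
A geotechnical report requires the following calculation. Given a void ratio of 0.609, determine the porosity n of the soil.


Using the relation n = e / (1 + e)
n = 0.609 / (1 + 0.609)
n = 0.609 / 1.609
n = 0.3785


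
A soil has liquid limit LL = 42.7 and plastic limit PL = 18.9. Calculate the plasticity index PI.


Using PI = LL - PL
PI = 42.7 - 18.9
PI = 23.8


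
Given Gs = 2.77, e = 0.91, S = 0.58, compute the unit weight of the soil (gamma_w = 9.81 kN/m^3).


Using gamma = gamma_w * (Gs + S*e) / (1 + e)
Numerator: Gs + S*e = 2.77 + 0.58*0.91 = 3.2978
Denominator: 1 + e = 1 + 0.91 = 1.91
gamma = 9.81 * 3.2978 / 1.91
gamma = 16.938 kN/m^3


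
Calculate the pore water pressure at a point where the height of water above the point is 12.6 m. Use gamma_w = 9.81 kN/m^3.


Using u = gamma_w * h_w
u = 9.81 * 12.6
u = 123.61 kPa


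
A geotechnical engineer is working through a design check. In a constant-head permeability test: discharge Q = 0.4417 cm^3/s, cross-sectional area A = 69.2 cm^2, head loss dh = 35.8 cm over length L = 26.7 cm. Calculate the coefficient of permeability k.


Compute hydraulic gradient:
i = dh / L = 35.8 / 26.7 = 1.34082
Then apply Darcy's law:
k = Q / (A * i)
k = 0.4417 / (69.2 * 1.34082)
k = 0.4417 / 92.785
k = 0.00476 cm/s


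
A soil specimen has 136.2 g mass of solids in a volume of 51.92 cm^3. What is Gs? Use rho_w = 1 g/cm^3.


Result: 2.623

Derivation:
Using Gs = m_s / (V_s * rho_w)
Since rho_w = 1 g/cm^3:
Gs = 136.2 / 51.92
Gs = 2.623


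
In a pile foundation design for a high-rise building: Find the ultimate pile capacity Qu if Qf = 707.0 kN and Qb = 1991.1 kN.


Using Qu = Qf + Qb
Qu = 707.0 + 1991.1
Qu = 2698.1 kN


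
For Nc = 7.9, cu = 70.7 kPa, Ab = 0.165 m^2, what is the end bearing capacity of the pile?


Result: 92.16 kN

Derivation:
Using Qb = Nc * cu * Ab
Qb = 7.9 * 70.7 * 0.165
Qb = 92.16 kN


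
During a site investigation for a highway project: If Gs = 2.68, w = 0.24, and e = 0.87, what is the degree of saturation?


Result: 0.7393

Derivation:
Using S = Gs * w / e
S = 2.68 * 0.24 / 0.87
S = 0.7393


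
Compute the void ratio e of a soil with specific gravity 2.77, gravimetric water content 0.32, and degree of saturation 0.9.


Result: 0.9849

Derivation:
Using the relation e = Gs * w / S
e = 2.77 * 0.32 / 0.9
e = 0.9849


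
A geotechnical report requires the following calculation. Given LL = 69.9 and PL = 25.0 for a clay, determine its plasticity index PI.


Using PI = LL - PL
PI = 69.9 - 25.0
PI = 44.9


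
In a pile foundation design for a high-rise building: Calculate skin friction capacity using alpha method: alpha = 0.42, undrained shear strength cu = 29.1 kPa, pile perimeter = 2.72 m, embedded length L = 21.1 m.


Using Qs = alpha * cu * perimeter * L
Qs = 0.42 * 29.1 * 2.72 * 21.1
Qs = 701.45 kN


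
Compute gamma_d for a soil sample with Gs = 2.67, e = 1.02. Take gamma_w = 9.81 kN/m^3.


Result: 12.967 kN/m^3

Derivation:
Using gamma_d = Gs * gamma_w / (1 + e)
gamma_d = 2.67 * 9.81 / (1 + 1.02)
gamma_d = 2.67 * 9.81 / 2.02
gamma_d = 12.967 kN/m^3


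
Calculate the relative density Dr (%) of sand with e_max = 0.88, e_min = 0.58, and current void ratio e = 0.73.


Using Dr = (e_max - e) / (e_max - e_min) * 100
e_max - e = 0.88 - 0.73 = 0.15
e_max - e_min = 0.88 - 0.58 = 0.3
Dr = 0.15 / 0.3 * 100
Dr = 50.0 %


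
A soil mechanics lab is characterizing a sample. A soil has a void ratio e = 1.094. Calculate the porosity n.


Using the relation n = e / (1 + e)
n = 1.094 / (1 + 1.094)
n = 1.094 / 2.094
n = 0.5224


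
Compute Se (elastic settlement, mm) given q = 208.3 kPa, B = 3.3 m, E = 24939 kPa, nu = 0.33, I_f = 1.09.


Result: 26.772 mm

Derivation:
Using Se = q * B * (1 - nu^2) * I_f / E
1 - nu^2 = 1 - 0.33^2 = 0.8911
Se = 208.3 * 3.3 * 0.8911 * 1.09 / 24939
Se = 0.026772 m
Convert to mm: Se = 0.026772 * 1000 = 26.772 mm


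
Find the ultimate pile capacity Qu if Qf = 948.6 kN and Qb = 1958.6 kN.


Using Qu = Qf + Qb
Qu = 948.6 + 1958.6
Qu = 2907.2 kN


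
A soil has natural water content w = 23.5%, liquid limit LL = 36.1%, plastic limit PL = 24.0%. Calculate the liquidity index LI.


First compute the plasticity index:
PI = LL - PL = 36.1 - 24.0 = 12.1
Then compute the liquidity index:
LI = (w - PL) / PI
LI = (23.5 - 24.0) / 12.1
LI = -0.041


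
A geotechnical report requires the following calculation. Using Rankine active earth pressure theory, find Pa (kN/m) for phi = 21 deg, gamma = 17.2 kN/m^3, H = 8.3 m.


Compute active earth pressure coefficient:
Ka = tan^2(45 - phi/2) = tan^2(34.5) = 0.472355
Compute active force:
Pa = 0.5 * Ka * gamma * H^2
Pa = 0.5 * 0.472355 * 17.2 * 8.3^2
Pa = 279.85 kN/m


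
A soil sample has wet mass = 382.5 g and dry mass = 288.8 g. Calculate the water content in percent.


Result: 32.44 %

Derivation:
Using w = (m_wet - m_dry) / m_dry * 100
m_wet - m_dry = 382.5 - 288.8 = 93.7 g
w = 93.7 / 288.8 * 100
w = 32.44 %


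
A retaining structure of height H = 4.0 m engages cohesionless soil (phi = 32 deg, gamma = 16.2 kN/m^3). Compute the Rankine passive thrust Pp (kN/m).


Compute passive earth pressure coefficient:
Kp = tan^2(45 + phi/2) = tan^2(61.0) = 3.254588
Compute passive force:
Pp = 0.5 * Kp * gamma * H^2
Pp = 0.5 * 3.254588 * 16.2 * 4.0^2
Pp = 421.79 kN/m


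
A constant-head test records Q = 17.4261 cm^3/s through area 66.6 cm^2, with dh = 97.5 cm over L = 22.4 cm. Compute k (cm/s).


Result: 0.060113 cm/s

Derivation:
Compute hydraulic gradient:
i = dh / L = 97.5 / 22.4 = 4.35268
Then apply Darcy's law:
k = Q / (A * i)
k = 17.4261 / (66.6 * 4.35268)
k = 17.4261 / 289.888
k = 0.060113 cm/s


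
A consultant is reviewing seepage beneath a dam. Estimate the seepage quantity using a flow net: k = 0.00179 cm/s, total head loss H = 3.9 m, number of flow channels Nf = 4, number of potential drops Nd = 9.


Result: 3.103e-05 m^3/s per m

Derivation:
Convert k to m/s for unit consistency with H:
k = 0.00179 cm/s = 0.00179 / 100 m/s = 1.79e-05 m/s
Using q = k * H * Nf / Nd
Nf / Nd = 4 / 9 = 0.4444
q = 1.79e-05 * 3.9 * 0.4444
q = 3.103e-05 m^3/s per m


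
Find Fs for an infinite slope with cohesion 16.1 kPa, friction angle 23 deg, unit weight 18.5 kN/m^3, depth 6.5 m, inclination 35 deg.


Using Fs = c / (gamma*H*sin(beta)*cos(beta)) + tan(phi)/tan(beta)
Cohesion contribution = 16.1 / (18.5*6.5*sin(35)*cos(35))
Cohesion contribution = 0.284961
Friction contribution = tan(23)/tan(35) = 0.606213
Fs = 0.284961 + 0.606213
Fs = 0.891


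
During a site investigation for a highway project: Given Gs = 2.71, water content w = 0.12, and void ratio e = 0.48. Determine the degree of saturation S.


Result: 0.6775

Derivation:
Using S = Gs * w / e
S = 2.71 * 0.12 / 0.48
S = 0.6775


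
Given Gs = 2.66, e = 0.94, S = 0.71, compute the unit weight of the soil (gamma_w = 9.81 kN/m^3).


Using gamma = gamma_w * (Gs + S*e) / (1 + e)
Numerator: Gs + S*e = 2.66 + 0.71*0.94 = 3.3274
Denominator: 1 + e = 1 + 0.94 = 1.94
gamma = 9.81 * 3.3274 / 1.94
gamma = 16.826 kN/m^3


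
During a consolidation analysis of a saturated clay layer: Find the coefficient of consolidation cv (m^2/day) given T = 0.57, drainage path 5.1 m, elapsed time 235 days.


Using cv = T * H_dr^2 / t
H_dr^2 = 5.1^2 = 26.01
cv = 0.57 * 26.01 / 235
cv = 0.06309 m^2/day


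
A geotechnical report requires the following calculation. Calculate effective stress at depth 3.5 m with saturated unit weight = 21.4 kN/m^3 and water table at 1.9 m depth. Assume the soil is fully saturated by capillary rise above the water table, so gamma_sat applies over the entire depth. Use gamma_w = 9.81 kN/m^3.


Total stress = gamma_sat * depth
sigma = 21.4 * 3.5 = 74.9 kPa
Pore water pressure u = gamma_w * (depth - d_wt)
u = 9.81 * (3.5 - 1.9) = 15.696 kPa
Effective stress = sigma - u
sigma' = 74.9 - 15.696 = 59.2 kPa


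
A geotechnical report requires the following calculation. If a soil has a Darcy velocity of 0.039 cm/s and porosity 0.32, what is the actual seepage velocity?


Result: 0.12187 cm/s

Derivation:
Using v_s = v_d / n
v_s = 0.039 / 0.32
v_s = 0.12187 cm/s


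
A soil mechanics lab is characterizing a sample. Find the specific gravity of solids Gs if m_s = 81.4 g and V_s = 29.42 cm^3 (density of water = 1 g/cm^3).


Using Gs = m_s / (V_s * rho_w)
Since rho_w = 1 g/cm^3:
Gs = 81.4 / 29.42
Gs = 2.767


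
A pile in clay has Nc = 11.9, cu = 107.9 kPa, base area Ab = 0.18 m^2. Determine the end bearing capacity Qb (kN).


Using Qb = Nc * cu * Ab
Qb = 11.9 * 107.9 * 0.18
Qb = 231.12 kN


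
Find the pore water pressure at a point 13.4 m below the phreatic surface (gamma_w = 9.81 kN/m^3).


Using u = gamma_w * h_w
u = 9.81 * 13.4
u = 131.45 kPa


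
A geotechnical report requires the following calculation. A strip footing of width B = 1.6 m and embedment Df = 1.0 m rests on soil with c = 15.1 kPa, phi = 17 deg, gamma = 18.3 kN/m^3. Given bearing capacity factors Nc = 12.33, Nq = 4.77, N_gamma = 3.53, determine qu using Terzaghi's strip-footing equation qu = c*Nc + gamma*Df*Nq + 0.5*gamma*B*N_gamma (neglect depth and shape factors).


Result: 325.15 kPa

Derivation:
Compute qu = c*Nc + gamma*Df*Nq + 0.5*gamma*B*N_gamma
Term 1: 15.1 * 12.33 = 186.183
Term 2: 18.3 * 1.0 * 4.77 = 87.291
Term 3: 0.5 * 18.3 * 1.6 * 3.53 = 51.6792
qu = 186.183 + 87.291 + 51.6792
qu = 325.15 kPa


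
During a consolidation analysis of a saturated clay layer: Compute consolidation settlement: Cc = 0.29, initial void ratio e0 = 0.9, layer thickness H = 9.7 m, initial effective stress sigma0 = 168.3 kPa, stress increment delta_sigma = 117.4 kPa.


Using Sc = Cc * H / (1 + e0) * log10((sigma0 + delta_sigma) / sigma0)
Stress ratio = (168.3 + 117.4) / 168.3 = 1.69756
log10(1.69756) = 0.229826
Cc * H / (1 + e0) = 0.29 * 9.7 / (1 + 0.9) = 1.48053
Sc = 1.48053 * 0.229826
Sc = 0.3403 m


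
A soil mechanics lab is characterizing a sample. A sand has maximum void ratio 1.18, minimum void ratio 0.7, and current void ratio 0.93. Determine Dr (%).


Using Dr = (e_max - e) / (e_max - e_min) * 100
e_max - e = 1.18 - 0.93 = 0.25
e_max - e_min = 1.18 - 0.7 = 0.48
Dr = 0.25 / 0.48 * 100
Dr = 52.08 %


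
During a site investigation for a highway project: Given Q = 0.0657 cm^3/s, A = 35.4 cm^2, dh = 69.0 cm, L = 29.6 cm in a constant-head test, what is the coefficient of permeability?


Compute hydraulic gradient:
i = dh / L = 69.0 / 29.6 = 2.33108
Then apply Darcy's law:
k = Q / (A * i)
k = 0.0657 / (35.4 * 2.33108)
k = 0.0657 / 82.5203
k = 0.000796 cm/s


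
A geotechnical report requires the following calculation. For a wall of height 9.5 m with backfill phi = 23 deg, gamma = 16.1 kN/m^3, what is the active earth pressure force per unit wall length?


Compute active earth pressure coefficient:
Ka = tan^2(45 - phi/2) = tan^2(33.5) = 0.438092
Compute active force:
Pa = 0.5 * Ka * gamma * H^2
Pa = 0.5 * 0.438092 * 16.1 * 9.5^2
Pa = 318.28 kN/m


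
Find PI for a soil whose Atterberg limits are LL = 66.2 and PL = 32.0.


Using PI = LL - PL
PI = 66.2 - 32.0
PI = 34.2


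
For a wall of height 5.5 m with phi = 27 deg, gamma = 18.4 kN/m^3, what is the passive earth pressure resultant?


Compute passive earth pressure coefficient:
Kp = tan^2(45 + phi/2) = tan^2(58.5) = 2.66294
Compute passive force:
Pp = 0.5 * Kp * gamma * H^2
Pp = 0.5 * 2.66294 * 18.4 * 5.5^2
Pp = 741.1 kN/m


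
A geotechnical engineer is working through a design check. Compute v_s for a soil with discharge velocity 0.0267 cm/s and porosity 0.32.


Using v_s = v_d / n
v_s = 0.0267 / 0.32
v_s = 0.08344 cm/s


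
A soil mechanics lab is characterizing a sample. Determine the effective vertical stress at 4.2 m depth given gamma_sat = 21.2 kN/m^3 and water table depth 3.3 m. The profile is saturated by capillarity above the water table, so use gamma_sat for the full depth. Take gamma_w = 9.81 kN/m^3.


Total stress = gamma_sat * depth
sigma = 21.2 * 4.2 = 89.04 kPa
Pore water pressure u = gamma_w * (depth - d_wt)
u = 9.81 * (4.2 - 3.3) = 8.829 kPa
Effective stress = sigma - u
sigma' = 89.04 - 8.829 = 80.21 kPa


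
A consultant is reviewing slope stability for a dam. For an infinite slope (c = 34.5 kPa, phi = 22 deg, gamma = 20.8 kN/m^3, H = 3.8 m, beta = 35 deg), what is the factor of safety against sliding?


Using Fs = c / (gamma*H*sin(beta)*cos(beta)) + tan(phi)/tan(beta)
Cohesion contribution = 34.5 / (20.8*3.8*sin(35)*cos(35))
Cohesion contribution = 0.929001
Friction contribution = tan(22)/tan(35) = 0.577009
Fs = 0.929001 + 0.577009
Fs = 1.506


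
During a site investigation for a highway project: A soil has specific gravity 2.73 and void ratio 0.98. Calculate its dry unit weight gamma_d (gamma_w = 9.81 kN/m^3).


Using gamma_d = Gs * gamma_w / (1 + e)
gamma_d = 2.73 * 9.81 / (1 + 0.98)
gamma_d = 2.73 * 9.81 / 1.98
gamma_d = 13.526 kN/m^3


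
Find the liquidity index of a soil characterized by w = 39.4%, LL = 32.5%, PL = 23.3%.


Result: 1.75

Derivation:
First compute the plasticity index:
PI = LL - PL = 32.5 - 23.3 = 9.2
Then compute the liquidity index:
LI = (w - PL) / PI
LI = (39.4 - 23.3) / 9.2
LI = 1.75


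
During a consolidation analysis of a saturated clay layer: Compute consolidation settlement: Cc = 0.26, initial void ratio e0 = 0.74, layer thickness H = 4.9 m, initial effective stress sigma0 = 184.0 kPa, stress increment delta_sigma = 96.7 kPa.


Result: 0.1343 m

Derivation:
Using Sc = Cc * H / (1 + e0) * log10((sigma0 + delta_sigma) / sigma0)
Stress ratio = (184.0 + 96.7) / 184.0 = 1.52554
log10(1.52554) = 0.183425
Cc * H / (1 + e0) = 0.26 * 4.9 / (1 + 0.74) = 0.732184
Sc = 0.732184 * 0.183425
Sc = 0.1343 m


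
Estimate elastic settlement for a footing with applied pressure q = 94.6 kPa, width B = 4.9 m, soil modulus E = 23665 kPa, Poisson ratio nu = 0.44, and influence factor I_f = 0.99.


Result: 15.637 mm

Derivation:
Using Se = q * B * (1 - nu^2) * I_f / E
1 - nu^2 = 1 - 0.44^2 = 0.8064
Se = 94.6 * 4.9 * 0.8064 * 0.99 / 23665
Se = 0.015637 m
Convert to mm: Se = 0.015637 * 1000 = 15.637 mm


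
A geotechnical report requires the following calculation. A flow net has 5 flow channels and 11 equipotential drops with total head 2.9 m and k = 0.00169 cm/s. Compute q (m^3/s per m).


Convert k to m/s for unit consistency with H:
k = 0.00169 cm/s = 0.00169 / 100 m/s = 1.69e-05 m/s
Using q = k * H * Nf / Nd
Nf / Nd = 5 / 11 = 0.4545
q = 1.69e-05 * 2.9 * 0.4545
q = 2.228e-05 m^3/s per m


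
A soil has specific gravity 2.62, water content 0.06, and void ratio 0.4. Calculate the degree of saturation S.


Using S = Gs * w / e
S = 2.62 * 0.06 / 0.4
S = 0.393


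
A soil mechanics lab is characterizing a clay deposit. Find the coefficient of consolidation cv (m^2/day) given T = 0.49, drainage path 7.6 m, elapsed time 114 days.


Using cv = T * H_dr^2 / t
H_dr^2 = 7.6^2 = 57.76
cv = 0.49 * 57.76 / 114
cv = 0.24827 m^2/day


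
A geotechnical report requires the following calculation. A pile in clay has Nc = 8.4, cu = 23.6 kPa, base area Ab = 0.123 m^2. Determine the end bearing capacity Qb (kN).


Using Qb = Nc * cu * Ab
Qb = 8.4 * 23.6 * 0.123
Qb = 24.38 kN


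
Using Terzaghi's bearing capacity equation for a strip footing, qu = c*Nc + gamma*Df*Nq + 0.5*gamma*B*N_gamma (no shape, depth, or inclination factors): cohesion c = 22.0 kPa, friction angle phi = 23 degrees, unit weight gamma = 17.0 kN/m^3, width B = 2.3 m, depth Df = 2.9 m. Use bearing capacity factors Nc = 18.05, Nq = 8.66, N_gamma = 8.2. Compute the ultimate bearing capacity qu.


Compute qu = c*Nc + gamma*Df*Nq + 0.5*gamma*B*N_gamma
Term 1: 22.0 * 18.05 = 397.1
Term 2: 17.0 * 2.9 * 8.66 = 426.938
Term 3: 0.5 * 17.0 * 2.3 * 8.2 = 160.31
qu = 397.1 + 426.938 + 160.31
qu = 984.35 kPa


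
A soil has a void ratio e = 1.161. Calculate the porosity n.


Result: 0.5373

Derivation:
Using the relation n = e / (1 + e)
n = 1.161 / (1 + 1.161)
n = 1.161 / 2.161
n = 0.5373


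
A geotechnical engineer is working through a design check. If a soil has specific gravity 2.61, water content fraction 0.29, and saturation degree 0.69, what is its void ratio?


Using the relation e = Gs * w / S
e = 2.61 * 0.29 / 0.69
e = 1.097


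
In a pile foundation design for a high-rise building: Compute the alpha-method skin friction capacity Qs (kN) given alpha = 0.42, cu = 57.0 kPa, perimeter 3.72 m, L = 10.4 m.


Using Qs = alpha * cu * perimeter * L
Qs = 0.42 * 57.0 * 3.72 * 10.4
Qs = 926.19 kN


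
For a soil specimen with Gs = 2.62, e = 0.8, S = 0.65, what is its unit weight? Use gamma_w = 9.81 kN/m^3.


Result: 17.113 kN/m^3

Derivation:
Using gamma = gamma_w * (Gs + S*e) / (1 + e)
Numerator: Gs + S*e = 2.62 + 0.65*0.8 = 3.14
Denominator: 1 + e = 1 + 0.8 = 1.8
gamma = 9.81 * 3.14 / 1.8
gamma = 17.113 kN/m^3


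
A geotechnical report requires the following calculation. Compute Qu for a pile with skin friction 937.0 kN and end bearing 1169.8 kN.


Using Qu = Qf + Qb
Qu = 937.0 + 1169.8
Qu = 2106.8 kN


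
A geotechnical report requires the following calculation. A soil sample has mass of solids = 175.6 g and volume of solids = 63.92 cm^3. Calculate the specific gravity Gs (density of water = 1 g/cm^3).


Result: 2.747

Derivation:
Using Gs = m_s / (V_s * rho_w)
Since rho_w = 1 g/cm^3:
Gs = 175.6 / 63.92
Gs = 2.747


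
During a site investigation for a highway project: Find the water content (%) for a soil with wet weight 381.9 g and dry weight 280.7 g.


Result: 36.05 %

Derivation:
Using w = (m_wet - m_dry) / m_dry * 100
m_wet - m_dry = 381.9 - 280.7 = 101.2 g
w = 101.2 / 280.7 * 100
w = 36.05 %


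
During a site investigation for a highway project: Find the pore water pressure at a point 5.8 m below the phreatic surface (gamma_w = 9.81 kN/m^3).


Using u = gamma_w * h_w
u = 9.81 * 5.8
u = 56.9 kPa


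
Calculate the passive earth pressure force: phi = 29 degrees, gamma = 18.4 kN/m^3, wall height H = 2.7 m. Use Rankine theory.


Result: 193.29 kN/m

Derivation:
Compute passive earth pressure coefficient:
Kp = tan^2(45 + phi/2) = tan^2(59.5) = 2.88206
Compute passive force:
Pp = 0.5 * Kp * gamma * H^2
Pp = 0.5 * 2.88206 * 18.4 * 2.7^2
Pp = 193.29 kN/m


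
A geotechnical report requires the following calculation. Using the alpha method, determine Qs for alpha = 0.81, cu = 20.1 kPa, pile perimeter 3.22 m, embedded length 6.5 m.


Using Qs = alpha * cu * perimeter * L
Qs = 0.81 * 20.1 * 3.22 * 6.5
Qs = 340.76 kN


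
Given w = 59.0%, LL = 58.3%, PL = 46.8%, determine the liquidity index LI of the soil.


First compute the plasticity index:
PI = LL - PL = 58.3 - 46.8 = 11.5
Then compute the liquidity index:
LI = (w - PL) / PI
LI = (59.0 - 46.8) / 11.5
LI = 1.061


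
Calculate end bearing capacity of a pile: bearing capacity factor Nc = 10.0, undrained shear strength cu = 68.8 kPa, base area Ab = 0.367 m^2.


Using Qb = Nc * cu * Ab
Qb = 10.0 * 68.8 * 0.367
Qb = 252.5 kN


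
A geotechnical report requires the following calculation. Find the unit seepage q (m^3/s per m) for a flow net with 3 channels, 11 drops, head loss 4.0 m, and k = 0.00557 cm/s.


Result: 6.076e-05 m^3/s per m

Derivation:
Convert k to m/s for unit consistency with H:
k = 0.00557 cm/s = 0.00557 / 100 m/s = 5.57e-05 m/s
Using q = k * H * Nf / Nd
Nf / Nd = 3 / 11 = 0.2727
q = 5.57e-05 * 4.0 * 0.2727
q = 6.076e-05 m^3/s per m


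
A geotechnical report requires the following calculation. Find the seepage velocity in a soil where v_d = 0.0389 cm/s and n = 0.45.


Result: 0.08644 cm/s

Derivation:
Using v_s = v_d / n
v_s = 0.0389 / 0.45
v_s = 0.08644 cm/s


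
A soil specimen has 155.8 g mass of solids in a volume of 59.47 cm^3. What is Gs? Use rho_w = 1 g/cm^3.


Result: 2.62

Derivation:
Using Gs = m_s / (V_s * rho_w)
Since rho_w = 1 g/cm^3:
Gs = 155.8 / 59.47
Gs = 2.62


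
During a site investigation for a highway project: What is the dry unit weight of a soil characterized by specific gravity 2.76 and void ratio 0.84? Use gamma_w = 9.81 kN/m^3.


Result: 14.715 kN/m^3

Derivation:
Using gamma_d = Gs * gamma_w / (1 + e)
gamma_d = 2.76 * 9.81 / (1 + 0.84)
gamma_d = 2.76 * 9.81 / 1.84
gamma_d = 14.715 kN/m^3


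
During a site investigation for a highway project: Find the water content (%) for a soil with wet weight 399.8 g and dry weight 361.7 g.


Using w = (m_wet - m_dry) / m_dry * 100
m_wet - m_dry = 399.8 - 361.7 = 38.1 g
w = 38.1 / 361.7 * 100
w = 10.53 %


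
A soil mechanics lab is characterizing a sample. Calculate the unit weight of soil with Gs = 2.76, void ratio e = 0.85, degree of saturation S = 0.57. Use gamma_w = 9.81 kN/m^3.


Result: 17.205 kN/m^3

Derivation:
Using gamma = gamma_w * (Gs + S*e) / (1 + e)
Numerator: Gs + S*e = 2.76 + 0.57*0.85 = 3.2445
Denominator: 1 + e = 1 + 0.85 = 1.85
gamma = 9.81 * 3.2445 / 1.85
gamma = 17.205 kN/m^3


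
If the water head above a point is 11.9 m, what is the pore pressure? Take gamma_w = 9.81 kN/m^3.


Using u = gamma_w * h_w
u = 9.81 * 11.9
u = 116.74 kPa


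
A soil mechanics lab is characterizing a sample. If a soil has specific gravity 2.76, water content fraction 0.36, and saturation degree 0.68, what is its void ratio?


Using the relation e = Gs * w / S
e = 2.76 * 0.36 / 0.68
e = 1.4612


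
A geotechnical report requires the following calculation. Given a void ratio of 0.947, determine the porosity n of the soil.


Using the relation n = e / (1 + e)
n = 0.947 / (1 + 0.947)
n = 0.947 / 1.947
n = 0.4864


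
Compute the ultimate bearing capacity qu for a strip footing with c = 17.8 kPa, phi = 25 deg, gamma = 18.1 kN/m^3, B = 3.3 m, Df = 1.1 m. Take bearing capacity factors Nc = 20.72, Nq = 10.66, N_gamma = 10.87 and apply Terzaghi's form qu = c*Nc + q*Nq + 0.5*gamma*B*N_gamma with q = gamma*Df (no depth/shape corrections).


Result: 905.69 kPa

Derivation:
Compute qu = c*Nc + gamma*Df*Nq + 0.5*gamma*B*N_gamma
Term 1: 17.8 * 20.72 = 368.816
Term 2: 18.1 * 1.1 * 10.66 = 212.2406
Term 3: 0.5 * 18.1 * 3.3 * 10.87 = 324.63255
qu = 368.816 + 212.2406 + 324.63255
qu = 905.69 kPa


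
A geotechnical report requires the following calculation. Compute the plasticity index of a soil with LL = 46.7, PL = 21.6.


Using PI = LL - PL
PI = 46.7 - 21.6
PI = 25.1


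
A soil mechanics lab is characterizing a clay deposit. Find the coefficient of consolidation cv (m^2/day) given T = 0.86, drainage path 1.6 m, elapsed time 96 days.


Result: 0.02293 m^2/day

Derivation:
Using cv = T * H_dr^2 / t
H_dr^2 = 1.6^2 = 2.56
cv = 0.86 * 2.56 / 96
cv = 0.02293 m^2/day


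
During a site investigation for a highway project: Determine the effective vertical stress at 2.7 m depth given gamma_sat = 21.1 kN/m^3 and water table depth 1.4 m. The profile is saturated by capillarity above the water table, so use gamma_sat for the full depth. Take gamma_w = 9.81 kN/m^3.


Total stress = gamma_sat * depth
sigma = 21.1 * 2.7 = 56.97 kPa
Pore water pressure u = gamma_w * (depth - d_wt)
u = 9.81 * (2.7 - 1.4) = 12.753 kPa
Effective stress = sigma - u
sigma' = 56.97 - 12.753 = 44.22 kPa


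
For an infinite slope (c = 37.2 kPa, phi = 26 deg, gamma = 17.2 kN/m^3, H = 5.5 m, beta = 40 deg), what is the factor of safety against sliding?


Using Fs = c / (gamma*H*sin(beta)*cos(beta)) + tan(phi)/tan(beta)
Cohesion contribution = 37.2 / (17.2*5.5*sin(40)*cos(40))
Cohesion contribution = 0.798602
Friction contribution = tan(26)/tan(40) = 0.581257
Fs = 0.798602 + 0.581257
Fs = 1.38


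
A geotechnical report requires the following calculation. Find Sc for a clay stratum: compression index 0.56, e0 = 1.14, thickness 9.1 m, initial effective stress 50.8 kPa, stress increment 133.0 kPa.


Using Sc = Cc * H / (1 + e0) * log10((sigma0 + delta_sigma) / sigma0)
Stress ratio = (50.8 + 133.0) / 50.8 = 3.61811
log10(3.61811) = 0.558482
Cc * H / (1 + e0) = 0.56 * 9.1 / (1 + 1.14) = 2.38131
Sc = 2.38131 * 0.558482
Sc = 1.3299 m


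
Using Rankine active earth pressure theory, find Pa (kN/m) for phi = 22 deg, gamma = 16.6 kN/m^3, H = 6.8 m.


Result: 174.61 kN/m

Derivation:
Compute active earth pressure coefficient:
Ka = tan^2(45 - phi/2) = tan^2(34.0) = 0.454962
Compute active force:
Pa = 0.5 * Ka * gamma * H^2
Pa = 0.5 * 0.454962 * 16.6 * 6.8^2
Pa = 174.61 kN/m


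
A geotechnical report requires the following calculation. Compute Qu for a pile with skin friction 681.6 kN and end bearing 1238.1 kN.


Result: 1919.7 kN

Derivation:
Using Qu = Qf + Qb
Qu = 681.6 + 1238.1
Qu = 1919.7 kN


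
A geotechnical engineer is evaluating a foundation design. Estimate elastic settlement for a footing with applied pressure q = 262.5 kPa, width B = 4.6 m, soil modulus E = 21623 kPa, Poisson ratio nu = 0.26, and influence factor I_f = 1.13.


Using Se = q * B * (1 - nu^2) * I_f / E
1 - nu^2 = 1 - 0.26^2 = 0.9324
Se = 262.5 * 4.6 * 0.9324 * 1.13 / 21623
Se = 0.058837 m
Convert to mm: Se = 0.058837 * 1000 = 58.837 mm


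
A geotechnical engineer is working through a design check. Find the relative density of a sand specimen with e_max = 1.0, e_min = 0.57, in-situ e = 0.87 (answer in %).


Using Dr = (e_max - e) / (e_max - e_min) * 100
e_max - e = 1.0 - 0.87 = 0.13
e_max - e_min = 1.0 - 0.57 = 0.43
Dr = 0.13 / 0.43 * 100
Dr = 30.23 %


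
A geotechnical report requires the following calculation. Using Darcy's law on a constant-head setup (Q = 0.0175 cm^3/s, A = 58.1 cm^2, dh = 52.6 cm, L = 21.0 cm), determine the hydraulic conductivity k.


Result: 0.00012 cm/s

Derivation:
Compute hydraulic gradient:
i = dh / L = 52.6 / 21.0 = 2.50476
Then apply Darcy's law:
k = Q / (A * i)
k = 0.0175 / (58.1 * 2.50476)
k = 0.0175 / 145.527
k = 0.00012 cm/s


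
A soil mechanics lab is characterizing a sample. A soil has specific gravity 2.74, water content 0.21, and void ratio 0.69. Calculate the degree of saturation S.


Using S = Gs * w / e
S = 2.74 * 0.21 / 0.69
S = 0.8339


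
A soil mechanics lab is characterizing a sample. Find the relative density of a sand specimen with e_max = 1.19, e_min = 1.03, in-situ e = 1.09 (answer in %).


Result: 62.5 %

Derivation:
Using Dr = (e_max - e) / (e_max - e_min) * 100
e_max - e = 1.19 - 1.09 = 0.1
e_max - e_min = 1.19 - 1.03 = 0.16
Dr = 0.1 / 0.16 * 100
Dr = 62.5 %


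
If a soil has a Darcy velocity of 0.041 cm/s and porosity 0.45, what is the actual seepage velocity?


Using v_s = v_d / n
v_s = 0.041 / 0.45
v_s = 0.09111 cm/s


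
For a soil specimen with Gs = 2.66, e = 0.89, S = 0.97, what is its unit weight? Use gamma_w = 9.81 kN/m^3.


Using gamma = gamma_w * (Gs + S*e) / (1 + e)
Numerator: Gs + S*e = 2.66 + 0.97*0.89 = 3.5233
Denominator: 1 + e = 1 + 0.89 = 1.89
gamma = 9.81 * 3.5233 / 1.89
gamma = 18.288 kN/m^3


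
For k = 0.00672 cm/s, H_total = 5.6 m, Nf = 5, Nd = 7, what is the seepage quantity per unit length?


Result: 0.0002688 m^3/s per m

Derivation:
Convert k to m/s for unit consistency with H:
k = 0.00672 cm/s = 0.00672 / 100 m/s = 6.72e-05 m/s
Using q = k * H * Nf / Nd
Nf / Nd = 5 / 7 = 0.7143
q = 6.72e-05 * 5.6 * 0.7143
q = 0.0002688 m^3/s per m


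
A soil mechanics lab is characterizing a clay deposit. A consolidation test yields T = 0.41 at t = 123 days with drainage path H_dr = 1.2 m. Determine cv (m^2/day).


Result: 0.0048 m^2/day

Derivation:
Using cv = T * H_dr^2 / t
H_dr^2 = 1.2^2 = 1.44
cv = 0.41 * 1.44 / 123
cv = 0.0048 m^2/day


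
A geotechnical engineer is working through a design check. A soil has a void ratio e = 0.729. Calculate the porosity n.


Using the relation n = e / (1 + e)
n = 0.729 / (1 + 0.729)
n = 0.729 / 1.729
n = 0.4216


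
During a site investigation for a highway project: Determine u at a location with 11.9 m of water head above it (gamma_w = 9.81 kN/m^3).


Using u = gamma_w * h_w
u = 9.81 * 11.9
u = 116.74 kPa


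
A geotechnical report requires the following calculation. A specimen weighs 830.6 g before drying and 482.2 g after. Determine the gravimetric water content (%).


Result: 72.25 %

Derivation:
Using w = (m_wet - m_dry) / m_dry * 100
m_wet - m_dry = 830.6 - 482.2 = 348.4 g
w = 348.4 / 482.2 * 100
w = 72.25 %


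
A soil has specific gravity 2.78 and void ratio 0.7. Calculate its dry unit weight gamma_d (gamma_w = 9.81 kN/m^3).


Using gamma_d = Gs * gamma_w / (1 + e)
gamma_d = 2.78 * 9.81 / (1 + 0.7)
gamma_d = 2.78 * 9.81 / 1.7
gamma_d = 16.042 kN/m^3


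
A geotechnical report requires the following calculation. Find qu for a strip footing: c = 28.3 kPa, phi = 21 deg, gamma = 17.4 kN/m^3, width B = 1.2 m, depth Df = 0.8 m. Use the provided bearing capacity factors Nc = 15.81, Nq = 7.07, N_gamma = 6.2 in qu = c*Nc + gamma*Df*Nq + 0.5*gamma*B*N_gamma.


Result: 610.57 kPa

Derivation:
Compute qu = c*Nc + gamma*Df*Nq + 0.5*gamma*B*N_gamma
Term 1: 28.3 * 15.81 = 447.423
Term 2: 17.4 * 0.8 * 7.07 = 98.4144
Term 3: 0.5 * 17.4 * 1.2 * 6.2 = 64.728
qu = 447.423 + 98.4144 + 64.728
qu = 610.57 kPa


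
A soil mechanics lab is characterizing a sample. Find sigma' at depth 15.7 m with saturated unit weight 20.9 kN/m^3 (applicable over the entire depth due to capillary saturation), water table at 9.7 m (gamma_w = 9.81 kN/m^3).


Total stress = gamma_sat * depth
sigma = 20.9 * 15.7 = 328.13 kPa
Pore water pressure u = gamma_w * (depth - d_wt)
u = 9.81 * (15.7 - 9.7) = 58.86 kPa
Effective stress = sigma - u
sigma' = 328.13 - 58.86 = 269.27 kPa


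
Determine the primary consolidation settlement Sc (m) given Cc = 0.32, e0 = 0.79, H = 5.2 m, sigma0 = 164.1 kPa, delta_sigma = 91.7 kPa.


Result: 0.1792 m

Derivation:
Using Sc = Cc * H / (1 + e0) * log10((sigma0 + delta_sigma) / sigma0)
Stress ratio = (164.1 + 91.7) / 164.1 = 1.55881
log10(1.55881) = 0.192792
Cc * H / (1 + e0) = 0.32 * 5.2 / (1 + 0.79) = 0.929609
Sc = 0.929609 * 0.192792
Sc = 0.1792 m


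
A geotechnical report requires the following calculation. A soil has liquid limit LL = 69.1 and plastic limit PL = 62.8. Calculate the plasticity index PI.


Using PI = LL - PL
PI = 69.1 - 62.8
PI = 6.3


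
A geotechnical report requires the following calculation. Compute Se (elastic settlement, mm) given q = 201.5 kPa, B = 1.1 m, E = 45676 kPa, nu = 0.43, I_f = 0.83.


Using Se = q * B * (1 - nu^2) * I_f / E
1 - nu^2 = 1 - 0.43^2 = 0.8151
Se = 201.5 * 1.1 * 0.8151 * 0.83 / 45676
Se = 0.003283 m
Convert to mm: Se = 0.003283 * 1000 = 3.283 mm
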